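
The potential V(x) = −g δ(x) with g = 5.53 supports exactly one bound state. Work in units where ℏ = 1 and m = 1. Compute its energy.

The bound state is ψ(x) = √κ e^{−κ|x|}. The derivative jump ψ'(0⁺) − ψ'(0⁻) = −(2mg/ℏ²)ψ(0) fixes κ = mg/ℏ² = 5.530.
Then E = −ℏ²κ²/(2m) = −mg²/(2ℏ²) = -15.29.

E = -15.3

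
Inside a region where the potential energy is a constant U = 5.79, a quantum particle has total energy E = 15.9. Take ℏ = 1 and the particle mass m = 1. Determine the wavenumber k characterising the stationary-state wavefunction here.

With E > U the solution is oscillatory, ψ ∝ e^{±ikx} with k = √(2m(E − U))/ℏ.
k = √(2 × 1 × 10.11) = 4.497.

k = 4.50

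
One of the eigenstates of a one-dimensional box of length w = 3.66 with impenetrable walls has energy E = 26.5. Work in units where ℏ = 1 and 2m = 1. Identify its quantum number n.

n = 6

From E_n = n²π²ℏ²/(2mw²) invert to n = √(2mw²E)/(πℏ).
n = (3.66/π) × √(2 × 0.5 × 26.5) = 5.997 → n = 6.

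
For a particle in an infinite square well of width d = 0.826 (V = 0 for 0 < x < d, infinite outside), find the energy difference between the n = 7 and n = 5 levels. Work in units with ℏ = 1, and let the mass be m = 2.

ΔE = 86.8

E_n = n²π²ℏ²/(2md²), so ΔE = (7² − 5²) π²ℏ²/(2md²).
ΔE = 24 × π² / (2 × 2 × 0.826²) = 86.79.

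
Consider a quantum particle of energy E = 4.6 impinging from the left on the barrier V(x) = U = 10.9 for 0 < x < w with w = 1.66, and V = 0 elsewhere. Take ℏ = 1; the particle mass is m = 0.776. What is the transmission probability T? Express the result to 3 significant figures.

E < U: inside the barrier ψ ∝ e^{±κx} with κ = √(2m(U − E))/ℏ = 3.127.
κw = 5.191, sinh(κw) = 89.79.
Matching ψ, ψ′ at both faces gives T = [1 + U² sinh²(κw) / (4E(U − E))]⁻¹ = 1/8265 = 0.000121.

T = 0.000121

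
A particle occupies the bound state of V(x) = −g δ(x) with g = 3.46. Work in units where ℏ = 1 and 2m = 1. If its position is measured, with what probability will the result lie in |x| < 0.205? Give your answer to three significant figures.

The normalised bound state is ψ = √κ e^{−κ|x|} with κ = mg/ℏ² = 1.730.
P(|x| < d) = ∫_{−d}^{d} κ e^{−2κ|x|} dx = 1 − e^{−2κd} = 1 − e^{−0.7093} = 0.5080.

P = 0.508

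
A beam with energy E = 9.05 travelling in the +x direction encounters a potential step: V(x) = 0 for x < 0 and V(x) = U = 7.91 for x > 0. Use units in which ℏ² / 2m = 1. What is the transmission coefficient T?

The wavenumbers are k₁ = √(2mE)/ℏ = 3.008 on the left and k₂ = √(2m(E − U))/ℏ = 1.068 on the right.
Continuity of ψ and ψ′ at the step yields the reflection amplitude r = (k₁ − k₂)/(k₁ + k₂) = 0.4761; thus R = |r|² = 0.2267, T = 0.7733.

T = 0.773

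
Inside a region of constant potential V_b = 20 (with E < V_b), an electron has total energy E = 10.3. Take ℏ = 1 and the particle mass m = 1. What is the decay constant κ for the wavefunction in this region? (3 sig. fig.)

Since E < V_b the TISE in this region is ψ'' = κ²ψ with κ = √(2m(V_b − E))/ℏ.
κ = √(2 × 1 × 9.7) = 4.405.

κ = 4.40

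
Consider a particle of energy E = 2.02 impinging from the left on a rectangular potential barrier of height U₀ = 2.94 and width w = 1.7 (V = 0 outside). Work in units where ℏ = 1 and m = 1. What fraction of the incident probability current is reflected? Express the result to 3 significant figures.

Since E < U₀ the interior solution is evanescent with decay constant κ = √(2m(U₀ − E))/ℏ = 1.356.
κw = 2.306, sinh(κw) = 4.967.
Matching ψ, ψ′ at both faces gives T = [1 + U₀² sinh²(κw) / (4E(U₀ − E))]⁻¹ = 1/29.69 = 0.0337.
R = 1 − T = 0.966.

R = 0.966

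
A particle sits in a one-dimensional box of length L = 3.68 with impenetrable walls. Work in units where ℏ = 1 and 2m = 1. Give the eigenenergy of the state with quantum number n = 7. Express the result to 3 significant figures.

Requiring ψ(0) = ψ(L) = 0 quantises k = nπ/L, hence E_n = ℏ²k²/2m = n²π²ℏ²/(2mL²).
E_7 = 7² × π² / (2 × 0.5 × 3.68²) = 35.71.

E = 35.7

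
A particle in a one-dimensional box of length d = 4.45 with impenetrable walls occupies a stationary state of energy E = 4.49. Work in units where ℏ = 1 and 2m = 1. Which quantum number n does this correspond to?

For an infinite well E_n = n²π²ℏ²/(2md²), so n = (d/πℏ)√(2mE).
n = (4.45/π) × √(2 × 0.5 × 4.49) = 3.001 → n = 3.

n = 3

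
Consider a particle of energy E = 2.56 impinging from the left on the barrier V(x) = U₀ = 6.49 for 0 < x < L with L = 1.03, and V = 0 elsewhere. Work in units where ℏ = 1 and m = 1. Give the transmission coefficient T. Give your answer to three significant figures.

E < U₀: inside the barrier ψ ∝ e^{±κx} with κ = √(2m(U₀ − E))/ℏ = 2.804.
κL = 2.888, sinh(κL) = 8.948.
The exact tunnelling result is T⁻¹ = 1 + U₀² sinh²(κL) / [4E(U₀ − E)] = 84.80, so T = 0.0118.

T = 0.0118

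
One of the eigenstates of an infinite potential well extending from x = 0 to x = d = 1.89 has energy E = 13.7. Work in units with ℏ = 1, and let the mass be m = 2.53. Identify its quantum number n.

n = 5

For an infinite well E_n = n²π²ℏ²/(2md²), so n = (d/πℏ)√(2mE).
n = (1.89/π) × √(2 × 2.53 × 13.7) = 5.009 → n = 5.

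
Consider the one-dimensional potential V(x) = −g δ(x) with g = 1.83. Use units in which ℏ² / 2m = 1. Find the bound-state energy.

For x ≠ 0 the bound state is ψ ∝ e^{−κ|x|}; integrating the TISE across the delta gives the cusp condition 2κ = 2mg/ℏ², so κ = 0.9150.
Then E = −ℏ²κ²/(2m) = −mg²/(2ℏ²) = -0.8372.

E = -0.837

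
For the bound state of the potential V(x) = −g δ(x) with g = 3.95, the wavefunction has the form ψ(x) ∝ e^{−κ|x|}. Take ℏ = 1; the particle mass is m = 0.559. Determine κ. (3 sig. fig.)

Integrating the TISE across x = 0 gives the cusp condition ψ'(0⁺) − ψ'(0⁻) = −(2mg/ℏ²)ψ(0).
With ψ ∝ e^{−κ|x|} this yields −2κ = −2mg/ℏ², so κ = mg/ℏ² = 2.208.

κ = 2.21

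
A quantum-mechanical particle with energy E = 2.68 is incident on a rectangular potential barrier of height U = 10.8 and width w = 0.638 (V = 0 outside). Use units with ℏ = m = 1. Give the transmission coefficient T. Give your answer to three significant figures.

T = 0.0173

E < U: inside the barrier ψ ∝ e^{±κx} with κ = √(2m(U − E))/ℏ = 4.030.
κw = 2.571, sinh(κw) = 6.502.
The exact tunnelling result is T⁻¹ = 1 + U² sinh²(κw) / [4E(U − E)] = 57.64, so T = 0.0173.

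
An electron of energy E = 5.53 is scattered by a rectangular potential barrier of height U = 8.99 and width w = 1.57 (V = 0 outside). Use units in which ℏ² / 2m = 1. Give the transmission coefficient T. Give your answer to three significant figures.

T = 0.0110

Since E < U the interior solution is evanescent with decay constant κ = √(2m(U − E))/ℏ = 1.860.
κw = 2.920, sinh(κw) = 9.247.
The exact tunnelling result is T⁻¹ = 1 + U² sinh²(κw) / [4E(U − E)] = 91.30, so T = 0.0110.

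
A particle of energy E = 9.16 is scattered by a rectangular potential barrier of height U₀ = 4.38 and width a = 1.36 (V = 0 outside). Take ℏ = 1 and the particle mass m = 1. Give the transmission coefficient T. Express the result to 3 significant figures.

T = 0.923

Above the barrier the interior wavenumber is k₂ = √(2m(E − U₀))/ℏ = 3.092, giving phase k₂a = 4.205.
T = [1 + U₀² sin²(k₂a) / (4E(E − U₀))]⁻¹ = 1/1.084 = 0.923.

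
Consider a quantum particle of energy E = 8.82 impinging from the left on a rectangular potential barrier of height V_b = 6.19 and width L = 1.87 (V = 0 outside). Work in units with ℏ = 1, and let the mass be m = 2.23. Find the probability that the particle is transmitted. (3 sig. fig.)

Above the barrier the interior wavenumber is k₂ = √(2m(E − V_b))/ℏ = 3.425, giving phase k₂L = 6.405.
Matching at both interfaces gives T⁻¹ = 1 + V_b² sin²(k₂L) / [4E(E − V_b)] = 1.006, hence T = 0.994.

T = 0.994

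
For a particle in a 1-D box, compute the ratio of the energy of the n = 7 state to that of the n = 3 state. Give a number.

E_n = n²π²ℏ²/(2mL²) so the ratio is n₂²/n₁² = 49/9 = 5.44444.

5.44444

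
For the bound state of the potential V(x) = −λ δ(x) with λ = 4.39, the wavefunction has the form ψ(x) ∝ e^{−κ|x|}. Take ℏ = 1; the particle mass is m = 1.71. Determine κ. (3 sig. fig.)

κ = 7.51

Integrating the TISE across x = 0 gives the cusp condition ψ'(0⁺) − ψ'(0⁻) = −(2mλ/ℏ²)ψ(0).
With ψ ∝ e^{−κ|x|} this yields −2κ = −2mλ/ℏ², so κ = mλ/ℏ² = 7.507.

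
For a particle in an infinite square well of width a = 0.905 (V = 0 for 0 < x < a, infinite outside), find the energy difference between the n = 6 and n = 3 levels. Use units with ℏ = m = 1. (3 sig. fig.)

E_n = n²π²ℏ²/(2ma²), so ΔE = (6² − 3²) π²ℏ²/(2ma²).
ΔE = 27 × π² / (2 × 1 × 0.905²) = 162.7.

ΔE = 163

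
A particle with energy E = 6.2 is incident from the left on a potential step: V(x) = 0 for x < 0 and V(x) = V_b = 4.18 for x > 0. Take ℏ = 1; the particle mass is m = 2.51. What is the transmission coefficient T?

The wavenumbers are k₁ = √(2mE)/ℏ = 5.579 on the left and k₂ = √(2m(E − V_b))/ℏ = 3.184 on the right.
Continuity of ψ and ψ′ at the step yields the reflection amplitude r = (k₁ − k₂)/(k₁ + k₂) = 0.2732; thus R = |r|² = 0.07466, T = 0.9253.

T = 0.925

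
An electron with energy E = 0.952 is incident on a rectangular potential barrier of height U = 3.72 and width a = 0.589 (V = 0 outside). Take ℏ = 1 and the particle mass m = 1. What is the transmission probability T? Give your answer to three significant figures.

Since E < U the interior solution is evanescent with decay constant κ = √(2m(U − E))/ℏ = 2.353.
κa = 1.386, sinh(κa) = 1.874.
Matching ψ, ψ′ at both faces gives T = [1 + U² sinh²(κa) / (4E(U − E))]⁻¹ = 1/5.611 = 0.178.

T = 0.178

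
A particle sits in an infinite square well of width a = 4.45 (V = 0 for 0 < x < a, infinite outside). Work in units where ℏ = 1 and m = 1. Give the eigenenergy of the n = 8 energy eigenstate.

The infinite-well eigenfunctions ψ_n = √(2/a) sin(nπx/a) vanish at both walls, giving E_n = n²π²ℏ²/(2ma²).
E_8 = 8² × π² / (2 × 1 × 4.45²) = 15.95.

E = 15.9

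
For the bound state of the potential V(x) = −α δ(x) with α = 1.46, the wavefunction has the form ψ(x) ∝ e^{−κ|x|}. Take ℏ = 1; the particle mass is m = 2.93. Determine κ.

Integrating the TISE across x = 0 gives the cusp condition ψ'(0⁺) − ψ'(0⁻) = −(2mα/ℏ²)ψ(0).
With ψ ∝ e^{−κ|x|} this yields −2κ = −2mα/ℏ², so κ = mα/ℏ² = 4.278.

κ = 4.28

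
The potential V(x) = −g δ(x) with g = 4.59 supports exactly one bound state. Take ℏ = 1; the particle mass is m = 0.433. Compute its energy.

E = -4.56

For x ≠ 0 the bound state is ψ ∝ e^{−κ|x|}; integrating the TISE across the delta gives the cusp condition 2κ = 2mg/ℏ², so κ = 1.987.
Then E = −ℏ²κ²/(2m) = −mg²/(2ℏ²) = -4.561.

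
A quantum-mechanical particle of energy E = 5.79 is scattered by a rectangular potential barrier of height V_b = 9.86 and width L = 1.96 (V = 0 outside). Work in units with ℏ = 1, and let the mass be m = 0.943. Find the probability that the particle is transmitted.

T = 0.0000745

E < V_b: inside the barrier ψ ∝ e^{±κx} with κ = √(2m(V_b − E))/ℏ = 2.771.
κL = 5.430, sinh(κL) = 114.1.
The exact tunnelling result is T⁻¹ = 1 + V_b² sinh²(κL) / [4E(V_b − E)] = 13430, so T = 0.0000745.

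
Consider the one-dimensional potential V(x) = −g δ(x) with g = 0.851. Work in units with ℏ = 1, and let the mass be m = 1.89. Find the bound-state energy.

For x ≠ 0 the bound state is ψ ∝ e^{−κ|x|}; integrating the TISE across the delta gives the cusp condition 2κ = 2mg/ℏ², so κ = 1.608.
Then E = −ℏ²κ²/(2m) = −mg²/(2ℏ²) = -0.6844.

E = -0.684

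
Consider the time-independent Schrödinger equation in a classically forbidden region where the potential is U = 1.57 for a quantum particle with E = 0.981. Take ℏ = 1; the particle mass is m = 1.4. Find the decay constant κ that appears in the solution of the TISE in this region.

Since E < U the TISE in this region is ψ'' = κ²ψ with κ = √(2m(U − E))/ℏ.
κ = √(2 × 1.4 × 0.589) = 1.284.

κ = 1.28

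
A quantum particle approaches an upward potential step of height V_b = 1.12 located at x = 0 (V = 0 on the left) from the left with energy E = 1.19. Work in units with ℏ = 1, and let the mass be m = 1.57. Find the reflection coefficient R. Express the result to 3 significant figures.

The wavenumbers are k₁ = √(2mE)/ℏ = 1.933 on the left and k₂ = √(2m(E − V_b))/ℏ = 0.4688 on the right.
Continuity of ψ and ψ′ at the step yields the reflection amplitude r = (k₁ − k₂)/(k₁ + k₂) = 0.6096; thus R = |r|² = 0.3716, T = 0.6284.

R = 0.372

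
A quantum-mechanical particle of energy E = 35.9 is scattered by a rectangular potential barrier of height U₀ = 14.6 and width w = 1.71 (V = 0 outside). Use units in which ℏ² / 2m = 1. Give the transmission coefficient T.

E > U₀: inside the barrier k₂ = √(2m(E − U₀))/ℏ = 4.615, k₂w = 7.892.
Matching at both interfaces gives T⁻¹ = 1 + U₀² sin²(k₂w) / [4E(E − U₀)] = 1.070, hence T = 0.935.

T = 0.935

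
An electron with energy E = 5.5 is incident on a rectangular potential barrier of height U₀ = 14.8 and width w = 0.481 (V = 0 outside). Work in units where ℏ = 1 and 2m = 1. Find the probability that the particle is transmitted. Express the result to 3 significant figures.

E < U₀: inside the barrier ψ ∝ e^{±κx} with κ = √(2m(U₀ − E))/ℏ = 3.050.
κw = 1.467, sinh(κw) = 2.052.
The exact tunnelling result is T⁻¹ = 1 + U₀² sinh²(κw) / [4E(U₀ − E)] = 5.510, so T = 0.181.

T = 0.181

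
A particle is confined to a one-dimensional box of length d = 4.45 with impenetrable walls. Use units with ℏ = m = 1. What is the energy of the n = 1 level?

E = 0.249

Requiring ψ(0) = ψ(d) = 0 quantises k = nπ/d, hence E_n = ℏ²k²/2m = n²π²ℏ²/(2md²).
E_1 = 1² × π² / (2 × 1 × 4.45²) = 0.2492.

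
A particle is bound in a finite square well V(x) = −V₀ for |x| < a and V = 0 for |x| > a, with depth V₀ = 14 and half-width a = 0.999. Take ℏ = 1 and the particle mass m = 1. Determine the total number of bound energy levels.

N = 4

Define the well-strength parameter z₀ = (a/ℏ)√(2mV₀) = 0.999 × √(2·1·14) = 5.286.
The even/odd transcendental equations gain one root per π/2 in z₀, giving N = 1 + ⌊2z₀/π⌋ = 1 + ⌊3.365⌋ = 4.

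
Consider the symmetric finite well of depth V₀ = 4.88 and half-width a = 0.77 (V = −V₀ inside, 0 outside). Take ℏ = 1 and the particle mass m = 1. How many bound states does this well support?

N = 2

The dimensionless depth is z₀ = a√(2mV₀)/ℏ = 0.77 × √(9.760) = 2.406.
A new bound state (alternating even/odd) appears each time z₀ passes a multiple of π/2, so N = ⌊2z₀/π⌋ + 1 = ⌊1.531⌋ + 1 = 2.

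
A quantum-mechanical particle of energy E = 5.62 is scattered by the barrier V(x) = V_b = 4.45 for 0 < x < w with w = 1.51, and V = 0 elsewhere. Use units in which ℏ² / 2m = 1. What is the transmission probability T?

T = 0.571

E > V_b: inside the barrier k₂ = √(2m(E − V_b))/ℏ = 1.082, k₂w = 1.633.
T = [1 + V_b² sin²(k₂w) / (4E(E − V_b))]⁻¹ = 1/1.750 = 0.571.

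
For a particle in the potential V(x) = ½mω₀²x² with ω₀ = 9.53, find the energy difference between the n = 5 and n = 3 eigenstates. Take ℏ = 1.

ΔE = 19.1

E_n = ℏω₀(n + ½), so ΔE = (5 − 3) ℏω₀ = 2 × 9.53 = 19.06.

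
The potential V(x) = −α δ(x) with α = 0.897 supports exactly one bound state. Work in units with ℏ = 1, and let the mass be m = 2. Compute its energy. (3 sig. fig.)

The bound state is ψ(x) = √κ e^{−κ|x|}. The derivative jump ψ'(0⁺) − ψ'(0⁻) = −(2mα/ℏ²)ψ(0) fixes κ = mα/ℏ² = 1.794.
Then E = −ℏ²κ²/(2m) = −mα²/(2ℏ²) = -0.8046.

E = -0.805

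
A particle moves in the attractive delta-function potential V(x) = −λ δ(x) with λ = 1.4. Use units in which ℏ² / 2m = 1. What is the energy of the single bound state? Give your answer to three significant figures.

E = -0.490

The bound state is ψ(x) = √κ e^{−κ|x|}. The derivative jump ψ'(0⁺) − ψ'(0⁻) = −(2mλ/ℏ²)ψ(0) fixes κ = mλ/ℏ² = 0.7000.
Then E = −ℏ²κ²/(2m) = −mλ²/(2ℏ²) = -0.4900.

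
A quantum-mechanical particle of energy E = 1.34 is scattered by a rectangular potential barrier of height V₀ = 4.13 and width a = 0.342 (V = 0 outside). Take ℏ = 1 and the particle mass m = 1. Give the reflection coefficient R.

R = 0.479

Since E < V₀ the interior solution is evanescent with decay constant κ = √(2m(V₀ − E))/ℏ = 2.362.
κa = 0.8079, sinh(κa) = 0.8987.
Matching ψ, ψ′ at both faces gives T = [1 + V₀² sinh²(κa) / (4E(V₀ − E))]⁻¹ = 1/1.921 = 0.521.
R = 1 − T = 0.479.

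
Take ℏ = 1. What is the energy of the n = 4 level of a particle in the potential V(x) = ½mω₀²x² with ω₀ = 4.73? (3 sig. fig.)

Using E_n = (n + ½)ℏω₀: E_4 = 4.5 × 4.73 = 21.29.

E = 21.3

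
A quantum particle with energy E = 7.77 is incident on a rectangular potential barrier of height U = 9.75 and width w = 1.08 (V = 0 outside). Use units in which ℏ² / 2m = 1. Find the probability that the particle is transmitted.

Since E < U the interior solution is evanescent with decay constant κ = √(2m(U − E))/ℏ = 1.407.
κw = 1.520, sinh(κw) = 2.176.
Matching ψ, ψ′ at both faces gives T = [1 + U² sinh²(κw) / (4E(U − E))]⁻¹ = 1/8.315 = 0.120.

T = 0.120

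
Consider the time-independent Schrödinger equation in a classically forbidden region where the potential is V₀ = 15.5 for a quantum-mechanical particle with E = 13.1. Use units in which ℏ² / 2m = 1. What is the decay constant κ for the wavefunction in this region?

Since E < V₀ the TISE in this region is ψ'' = κ²ψ with κ = √(2m(V₀ − E))/ℏ.
κ = √(2 × 0.5 × 2.4) = 1.549.

κ = 1.55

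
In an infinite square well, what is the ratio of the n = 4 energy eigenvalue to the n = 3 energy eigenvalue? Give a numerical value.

E_n = n²π²ℏ²/(2mL²) so the ratio is n₂²/n₁² = 16/9 = 1.77778.

1.77778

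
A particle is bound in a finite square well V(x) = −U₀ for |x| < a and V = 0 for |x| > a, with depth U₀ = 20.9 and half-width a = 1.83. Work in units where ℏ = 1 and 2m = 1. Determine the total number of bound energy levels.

The dimensionless depth is z₀ = a√(2mU₀)/ℏ = 1.83 × √(20.90) = 8.366.
The even/odd transcendental equations gain one root per π/2 in z₀, giving N = 1 + ⌊2z₀/π⌋ = 1 + ⌊5.326⌋ = 6.

N = 6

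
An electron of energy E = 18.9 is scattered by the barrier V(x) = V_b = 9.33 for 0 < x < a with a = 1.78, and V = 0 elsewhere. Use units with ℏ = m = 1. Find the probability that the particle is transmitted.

Above the barrier the interior wavenumber is k₂ = √(2m(E − V_b))/ℏ = 4.375, giving phase k₂a = 7.787.
Matching at both interfaces gives T⁻¹ = 1 + V_b² sin²(k₂a) / [4E(E − V_b)] = 1.120, hence T = 0.893.

T = 0.893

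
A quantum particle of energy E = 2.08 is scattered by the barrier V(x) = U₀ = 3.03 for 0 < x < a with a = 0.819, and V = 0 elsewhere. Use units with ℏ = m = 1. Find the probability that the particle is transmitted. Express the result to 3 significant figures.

E < U₀: inside the barrier ψ ∝ e^{±κx} with κ = √(2m(U₀ − E))/ℏ = 1.378.
κa = 1.129, sinh(κa) = 1.384.
Matching ψ, ψ′ at both faces gives T = [1 + U₀² sinh²(κa) / (4E(U₀ − E))]⁻¹ = 1/3.226 = 0.310.

T = 0.310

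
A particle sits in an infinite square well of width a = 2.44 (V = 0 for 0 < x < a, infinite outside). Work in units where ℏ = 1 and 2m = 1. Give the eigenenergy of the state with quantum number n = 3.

E = 14.9

The infinite-well eigenfunctions ψ_n = √(2/a) sin(nπx/a) vanish at both walls, giving E_n = n²π²ℏ²/(2ma²).
E_3 = 3² × π² / (2 × 0.5 × 2.44²) = 14.92.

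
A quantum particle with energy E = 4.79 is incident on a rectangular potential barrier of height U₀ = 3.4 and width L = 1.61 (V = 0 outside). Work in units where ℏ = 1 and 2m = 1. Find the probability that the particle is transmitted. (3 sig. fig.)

Above the barrier the interior wavenumber is k₂ = √(2m(E − U₀))/ℏ = 1.179, giving phase k₂L = 1.898.
T = [1 + U₀² sin²(k₂L) / (4E(E − U₀))]⁻¹ = 1/1.389 = 0.720.

T = 0.720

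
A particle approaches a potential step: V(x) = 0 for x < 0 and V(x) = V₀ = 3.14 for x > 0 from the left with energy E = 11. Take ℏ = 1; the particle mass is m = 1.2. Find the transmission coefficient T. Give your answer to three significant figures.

T = 0.993

On each side the TISE gives plane waves with k = √(2m(E − V))/ℏ: k₁ = √(2·1.2·11) = 5.138, k₂ = √(2·1.2·7.86) = 4.343.
Continuity of ψ and ψ′ at the step yields the reflection amplitude r = (k₁ − k₂)/(k₁ + k₂) = 0.08383; thus R = |r|² = 0.007027, T = 0.9930.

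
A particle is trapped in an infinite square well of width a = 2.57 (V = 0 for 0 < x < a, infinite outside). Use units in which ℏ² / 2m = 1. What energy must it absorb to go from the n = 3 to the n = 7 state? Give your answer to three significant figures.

ΔE = 59.8

E_n = n²π²ℏ²/(2ma²), so ΔE = (7² − 3²) π²ℏ²/(2ma²).
ΔE = 40 × π² / (2 × 0.5 × 2.57²) = 59.77.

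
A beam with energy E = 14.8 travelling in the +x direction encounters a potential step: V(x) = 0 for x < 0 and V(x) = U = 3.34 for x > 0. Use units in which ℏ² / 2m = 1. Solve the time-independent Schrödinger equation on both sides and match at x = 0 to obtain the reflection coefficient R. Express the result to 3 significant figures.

R = 0.00408

The wavenumbers are k₁ = √(2mE)/ℏ = 3.847 on the left and k₂ = √(2m(E − U))/ℏ = 3.385 on the right.
Matching ψ and ψ′ at x = 0 gives r = (k₁ − k₂)/(k₁ + k₂), so R = r² = 0.004077 and T = 1 − R = 0.9959.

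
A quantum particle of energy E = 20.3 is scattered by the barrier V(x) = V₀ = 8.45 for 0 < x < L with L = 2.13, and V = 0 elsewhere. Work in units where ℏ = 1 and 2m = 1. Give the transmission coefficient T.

T = 0.947

E > V₀: inside the barrier k₂ = √(2m(E − V₀))/ℏ = 3.442, k₂L = 7.332.
Matching at both interfaces gives T⁻¹ = 1 + V₀² sin²(k₂L) / [4E(E − V₀)] = 1.056, hence T = 0.947.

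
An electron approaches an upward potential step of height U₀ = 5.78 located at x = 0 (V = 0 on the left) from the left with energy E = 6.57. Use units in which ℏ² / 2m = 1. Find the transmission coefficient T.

T = 0.765

The wavenumbers are k₁ = √(2mE)/ℏ = 2.563 on the left and k₂ = √(2m(E − U₀))/ℏ = 0.8888 on the right.
Matching ψ and ψ′ at x = 0 gives r = (k₁ − k₂)/(k₁ + k₂), so R = r² = 0.2353 and T = 1 − R = 0.7647.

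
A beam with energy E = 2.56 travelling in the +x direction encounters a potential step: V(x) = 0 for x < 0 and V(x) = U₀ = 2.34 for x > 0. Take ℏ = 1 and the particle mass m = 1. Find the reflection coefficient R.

On each side the TISE gives plane waves with k = √(2m(E − V))/ℏ: k₁ = √(2·1·2.56) = 2.263, k₂ = √(2·1·0.22) = 0.6633.
Continuity of ψ and ψ′ at the step yields the reflection amplitude r = (k₁ − k₂)/(k₁ + k₂) = 0.5466; thus R = |r|² = 0.2988, T = 0.7012.

R = 0.299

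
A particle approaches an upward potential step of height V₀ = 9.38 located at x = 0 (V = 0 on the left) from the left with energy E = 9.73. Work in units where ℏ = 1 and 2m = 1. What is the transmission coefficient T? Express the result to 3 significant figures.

T = 0.536

The wavenumbers are k₁ = √(2mE)/ℏ = 3.119 on the left and k₂ = √(2m(E − V₀))/ℏ = 0.5916 on the right.
Continuity of ψ and ψ′ at the step yields the reflection amplitude r = (k₁ − k₂)/(k₁ + k₂) = 0.6812; thus R = |r|² = 0.4640, T = 0.5360.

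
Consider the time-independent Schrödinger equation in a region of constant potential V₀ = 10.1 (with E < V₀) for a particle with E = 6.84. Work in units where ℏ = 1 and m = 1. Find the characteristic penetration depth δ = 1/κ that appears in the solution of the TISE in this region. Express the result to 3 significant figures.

δ = 0.392

Since E < V₀ the TISE in this region is ψ'' = κ²ψ with κ = √(2m(V₀ − E))/ℏ.
κ = √(2 × 1 × 3.26) = 2.553. The penetration depth is δ = 1/κ = 0.392.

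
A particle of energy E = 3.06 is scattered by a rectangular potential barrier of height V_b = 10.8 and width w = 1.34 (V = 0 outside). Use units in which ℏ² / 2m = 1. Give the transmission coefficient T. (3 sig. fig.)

T = 0.00188

Since E < V_b the interior solution is evanescent with decay constant κ = √(2m(V_b − E))/ℏ = 2.782.
κw = 3.728, sinh(κw) = 20.79.
The exact tunnelling result is T⁻¹ = 1 + V_b² sinh²(κw) / [4E(V_b − E)] = 532.9, so T = 0.00188.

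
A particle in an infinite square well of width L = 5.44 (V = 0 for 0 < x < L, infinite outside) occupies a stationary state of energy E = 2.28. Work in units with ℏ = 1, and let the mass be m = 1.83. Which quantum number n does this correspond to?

From E_n = n²π²ℏ²/(2mL²) invert to n = √(2mL²E)/(πℏ).
n = (5.44/π) × √(2 × 1.83 × 2.28) = 5.002 → n = 5.

n = 5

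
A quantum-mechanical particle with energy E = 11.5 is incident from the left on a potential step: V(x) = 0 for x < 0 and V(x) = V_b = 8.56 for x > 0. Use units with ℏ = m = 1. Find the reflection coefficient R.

On each side the TISE gives plane waves with k = √(2m(E − V))/ℏ: k₁ = √(2·1·11.5) = 4.796, k₂ = √(2·1·2.94) = 2.425.
Continuity of ψ and ψ′ at the step yields the reflection amplitude r = (k₁ − k₂)/(k₁ + k₂) = 0.3284; thus R = |r|² = 0.1078, T = 0.8922.

R = 0.108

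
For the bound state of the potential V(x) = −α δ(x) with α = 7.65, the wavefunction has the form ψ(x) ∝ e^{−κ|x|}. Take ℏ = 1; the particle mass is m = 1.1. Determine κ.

κ = 8.42

Integrate −(ℏ²/2m)ψ'' − αδ(x)ψ = Eψ from −ε to +ε: the ψ'' term gives ψ'(0⁺) − ψ'(0⁻) and the δ term gives −(2mα/ℏ²)ψ(0).
With ψ ∝ e^{−κ|x|} this yields −2κ = −2mα/ℏ², so κ = mα/ℏ² = 8.415.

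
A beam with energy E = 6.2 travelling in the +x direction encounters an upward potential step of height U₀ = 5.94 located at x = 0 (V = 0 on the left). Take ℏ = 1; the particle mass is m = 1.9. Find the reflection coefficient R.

R = 0.436

On each side the TISE gives plane waves with k = √(2m(E − V))/ℏ: k₁ = √(2·1.9·6.2) = 4.854, k₂ = √(2·1.9·0.26) = 0.9940.
Continuity of ψ and ψ′ at the step yields the reflection amplitude r = (k₁ − k₂)/(k₁ + k₂) = 0.6601; thus R = |r|² = 0.4357, T = 0.5643.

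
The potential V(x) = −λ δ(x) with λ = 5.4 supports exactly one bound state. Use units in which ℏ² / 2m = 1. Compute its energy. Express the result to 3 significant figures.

E = -7.29

The bound state is ψ(x) = √κ e^{−κ|x|}. The derivative jump ψ'(0⁺) − ψ'(0⁻) = −(2mλ/ℏ²)ψ(0) fixes κ = mλ/ℏ² = 2.700.
Then E = −ℏ²κ²/(2m) = −mλ²/(2ℏ²) = -7.290.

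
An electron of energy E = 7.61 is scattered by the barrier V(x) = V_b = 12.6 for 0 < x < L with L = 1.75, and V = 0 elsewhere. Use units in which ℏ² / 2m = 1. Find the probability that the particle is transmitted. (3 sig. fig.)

Since E < V_b the interior solution is evanescent with decay constant κ = √(2m(V_b − E))/ℏ = 2.234.
κL = 3.909, sinh(κL) = 24.92.
The exact tunnelling result is T⁻¹ = 1 + V_b² sinh²(κL) / [4E(V_b − E)] = 650.0, so T = 0.00154.

T = 0.00154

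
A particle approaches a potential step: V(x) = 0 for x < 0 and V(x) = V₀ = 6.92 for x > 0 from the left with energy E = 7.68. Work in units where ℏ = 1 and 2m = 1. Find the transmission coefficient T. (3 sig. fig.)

On each side the TISE gives plane waves with k = √(2m(E − V))/ℏ: k₁ = √(2·½·7.68) = 2.771, k₂ = √(2·½·0.76) = 0.8718.
Matching ψ and ψ′ at x = 0 gives r = (k₁ − k₂)/(k₁ + k₂), so R = r² = 0.2719 and T = 1 − R = 0.7281.

T = 0.728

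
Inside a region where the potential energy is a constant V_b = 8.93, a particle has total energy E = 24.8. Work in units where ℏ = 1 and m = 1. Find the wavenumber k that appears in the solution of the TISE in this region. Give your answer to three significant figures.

With E > V_b the solution is oscillatory, ψ ∝ e^{±ikx} with k = √(2m(E − V_b))/ℏ.
k = √(2 × 1 × 15.87) = 5.634.

k = 5.63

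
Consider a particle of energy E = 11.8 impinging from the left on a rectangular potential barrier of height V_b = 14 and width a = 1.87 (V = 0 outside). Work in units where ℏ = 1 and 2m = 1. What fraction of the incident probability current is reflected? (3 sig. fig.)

R = 0.992

E < V_b: inside the barrier ψ ∝ e^{±κx} with κ = √(2m(V_b − E))/ℏ = 1.483.
κa = 2.774, sinh(κa) = 7.977.
Matching ψ, ψ′ at both faces gives T = [1 + V_b² sinh²(κa) / (4E(V_b − E))]⁻¹ = 1/121.1 = 0.00826.
R = 1 − T = 0.992.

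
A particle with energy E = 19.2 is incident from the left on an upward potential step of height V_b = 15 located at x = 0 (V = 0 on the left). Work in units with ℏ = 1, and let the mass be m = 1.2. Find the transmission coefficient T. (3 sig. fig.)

T = 0.868

On each side the TISE gives plane waves with k = √(2m(E − V))/ℏ: k₁ = √(2·1.2·19.2) = 6.788, k₂ = √(2·1.2·4.2) = 3.175.
Matching ψ and ψ′ at x = 0 gives r = (k₁ − k₂)/(k₁ + k₂), so R = r² = 0.1315 and T = 1 − R = 0.8685.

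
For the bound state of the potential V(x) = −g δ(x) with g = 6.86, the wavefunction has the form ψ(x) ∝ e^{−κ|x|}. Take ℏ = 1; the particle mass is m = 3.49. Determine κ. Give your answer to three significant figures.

Integrating the TISE across x = 0 gives the cusp condition ψ'(0⁺) − ψ'(0⁻) = −(2mg/ℏ²)ψ(0).
With ψ ∝ e^{−κ|x|} this yields −2κ = −2mg/ℏ², so κ = mg/ℏ² = 23.94.

κ = 23.9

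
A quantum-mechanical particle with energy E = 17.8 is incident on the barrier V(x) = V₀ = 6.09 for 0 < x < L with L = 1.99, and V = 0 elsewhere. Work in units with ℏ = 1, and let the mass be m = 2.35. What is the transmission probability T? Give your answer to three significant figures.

Above the barrier the interior wavenumber is k₂ = √(2m(E − V₀))/ℏ = 7.419, giving phase k₂L = 14.76.
T = [1 + V₀² sin²(k₂L) / (4E(E − V₀))]⁻¹ = 1/1.029 = 0.972.

T = 0.972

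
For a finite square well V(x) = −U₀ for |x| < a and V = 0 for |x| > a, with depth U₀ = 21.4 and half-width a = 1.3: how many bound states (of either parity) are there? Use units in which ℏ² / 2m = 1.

The dimensionless depth is z₀ = a√(2mU₀)/ℏ = 1.3 × √(21.40) = 6.014.
A new bound state (alternating even/odd) appears each time z₀ passes a multiple of π/2, so N = ⌊2z₀/π⌋ + 1 = ⌊3.829⌋ + 1 = 4.

N = 4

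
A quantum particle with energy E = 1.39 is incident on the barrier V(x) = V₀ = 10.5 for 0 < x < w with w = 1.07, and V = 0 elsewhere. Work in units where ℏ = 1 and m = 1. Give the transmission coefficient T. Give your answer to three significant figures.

Since E < V₀ the interior solution is evanescent with decay constant κ = √(2m(V₀ − E))/ℏ = 4.268.
κw = 4.567, sinh(κw) = 48.14.
The exact tunnelling result is T⁻¹ = 1 + V₀² sinh²(κw) / [4E(V₀ − E)] = 5044, so T = 0.000198.

T = 0.000198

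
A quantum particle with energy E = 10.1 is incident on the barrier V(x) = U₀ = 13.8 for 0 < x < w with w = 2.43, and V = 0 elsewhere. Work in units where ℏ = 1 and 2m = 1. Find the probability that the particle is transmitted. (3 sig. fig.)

E < U₀: inside the barrier ψ ∝ e^{±κx} with κ = √(2m(U₀ − E))/ℏ = 1.924.
κw = 4.674, sinh(κw) = 53.57.
Matching ψ, ψ′ at both faces gives T = [1 + U₀² sinh²(κw) / (4E(U₀ − E))]⁻¹ = 1/3657 = 0.000273.

T = 0.000273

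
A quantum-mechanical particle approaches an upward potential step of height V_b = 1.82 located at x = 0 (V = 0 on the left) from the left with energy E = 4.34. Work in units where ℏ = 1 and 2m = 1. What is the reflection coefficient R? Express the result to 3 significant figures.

R = 0.0182

The wavenumbers are k₁ = √(2mE)/ℏ = 2.083 on the left and k₂ = √(2m(E − V_b))/ℏ = 1.587 on the right.
Matching ψ and ψ′ at x = 0 gives r = (k₁ − k₂)/(k₁ + k₂), so R = r² = 0.01824 and T = 1 − R = 0.9818.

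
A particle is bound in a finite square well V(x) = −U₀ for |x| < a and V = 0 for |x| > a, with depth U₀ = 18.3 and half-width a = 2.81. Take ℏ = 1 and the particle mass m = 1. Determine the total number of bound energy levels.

N = 11

Define the well-strength parameter z₀ = (a/ℏ)√(2mU₀) = 2.81 × √(2·1·18.3) = 17.00.
The even/odd transcendental equations gain one root per π/2 in z₀, giving N = 1 + ⌊2z₀/π⌋ = 1 + ⌊10.82⌋ = 11.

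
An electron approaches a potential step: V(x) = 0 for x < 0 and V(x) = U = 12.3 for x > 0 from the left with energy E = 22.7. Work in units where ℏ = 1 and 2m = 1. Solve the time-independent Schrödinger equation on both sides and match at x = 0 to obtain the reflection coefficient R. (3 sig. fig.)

R = 0.0371

The wavenumbers are k₁ = √(2mE)/ℏ = 4.764 on the left and k₂ = √(2m(E − U))/ℏ = 3.225 on the right.
Matching ψ and ψ′ at x = 0 gives r = (k₁ − k₂)/(k₁ + k₂), so R = r² = 0.03713 and T = 1 − R = 0.9629.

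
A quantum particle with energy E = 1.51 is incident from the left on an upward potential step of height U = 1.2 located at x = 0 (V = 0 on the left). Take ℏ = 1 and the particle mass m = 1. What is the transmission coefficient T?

The wavenumbers are k₁ = √(2mE)/ℏ = 1.738 on the left and k₂ = √(2m(E − U))/ℏ = 0.7874 on the right.
Continuity of ψ and ψ′ at the step yields the reflection amplitude r = (k₁ − k₂)/(k₁ + k₂) = 0.3764; thus R = |r|² = 0.1417, T = 0.8583.

T = 0.858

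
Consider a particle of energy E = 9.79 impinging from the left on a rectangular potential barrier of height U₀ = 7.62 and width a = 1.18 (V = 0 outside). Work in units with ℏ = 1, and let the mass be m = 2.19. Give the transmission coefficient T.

E > U₀: inside the barrier k₂ = √(2m(E − U₀))/ℏ = 3.083, k₂a = 3.638.
T = [1 + U₀² sin²(k₂a) / (4E(E − U₀))]⁻¹ = 1/1.155 = 0.866.

T = 0.866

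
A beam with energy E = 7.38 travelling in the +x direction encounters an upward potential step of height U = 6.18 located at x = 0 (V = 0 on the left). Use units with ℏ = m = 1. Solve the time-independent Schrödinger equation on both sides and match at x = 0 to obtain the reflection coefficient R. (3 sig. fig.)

R = 0.181

On each side the TISE gives plane waves with k = √(2m(E − V))/ℏ: k₁ = √(2·1·7.38) = 3.842, k₂ = √(2·1·1.2) = 1.549.
Continuity of ψ and ψ′ at the step yields the reflection amplitude r = (k₁ − k₂)/(k₁ + k₂) = 0.4253; thus R = |r|² = 0.1809, T = 0.8191.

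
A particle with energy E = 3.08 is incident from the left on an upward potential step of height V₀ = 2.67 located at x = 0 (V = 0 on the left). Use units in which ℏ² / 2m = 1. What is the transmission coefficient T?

T = 0.783

The wavenumbers are k₁ = √(2mE)/ℏ = 1.755 on the left and k₂ = √(2m(E − V₀))/ℏ = 0.6403 on the right.
Matching ψ and ψ′ at x = 0 gives r = (k₁ − k₂)/(k₁ + k₂), so R = r² = 0.2166 and T = 1 − R = 0.7834.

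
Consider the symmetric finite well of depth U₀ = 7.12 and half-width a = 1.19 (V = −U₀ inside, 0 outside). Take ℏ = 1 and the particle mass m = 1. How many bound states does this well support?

N = 3

The dimensionless depth is z₀ = a√(2mU₀)/ℏ = 1.19 × √(14.24) = 4.491.
A new bound state (alternating even/odd) appears each time z₀ passes a multiple of π/2, so N = ⌊2z₀/π⌋ + 1 = ⌊2.859⌋ + 1 = 3.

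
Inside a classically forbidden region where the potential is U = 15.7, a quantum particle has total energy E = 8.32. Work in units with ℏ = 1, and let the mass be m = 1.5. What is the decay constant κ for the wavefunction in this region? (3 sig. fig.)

Since E < U the TISE in this region is ψ'' = κ²ψ with κ = √(2m(U − E))/ℏ.
κ = √(2 × 1.5 × 7.38) = 4.705.

κ = 4.71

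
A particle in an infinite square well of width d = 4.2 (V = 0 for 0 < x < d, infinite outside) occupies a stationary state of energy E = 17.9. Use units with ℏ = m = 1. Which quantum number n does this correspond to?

n = 8

For an infinite well E_n = n²π²ℏ²/(2md²), so n = (d/πℏ)√(2mE).
n = (4.2/π) × √(2 × 1 × 17.9) = 7.999 → n = 8.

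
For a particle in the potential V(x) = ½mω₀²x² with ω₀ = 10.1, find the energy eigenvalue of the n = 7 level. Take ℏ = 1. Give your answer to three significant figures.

The oscillator eigenvalues are E_n = ℏω₀(n + ½), so E_7 = 10.1 × 7.5 = 75.75.

E = 75.8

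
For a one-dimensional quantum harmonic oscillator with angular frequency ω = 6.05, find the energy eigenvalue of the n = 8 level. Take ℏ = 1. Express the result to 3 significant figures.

E = 51.4

Using E_n = (n + ½)ℏω: E_8 = 8.5 × 6.05 = 51.43.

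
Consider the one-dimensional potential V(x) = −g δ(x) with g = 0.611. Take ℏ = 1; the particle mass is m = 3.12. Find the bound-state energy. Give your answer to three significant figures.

For x ≠ 0 the bound state is ψ ∝ e^{−κ|x|}; integrating the TISE across the delta gives the cusp condition 2κ = 2mg/ℏ², so κ = 1.906.
Then E = −ℏ²κ²/(2m) = −mg²/(2ℏ²) = -0.5824.

E = -0.582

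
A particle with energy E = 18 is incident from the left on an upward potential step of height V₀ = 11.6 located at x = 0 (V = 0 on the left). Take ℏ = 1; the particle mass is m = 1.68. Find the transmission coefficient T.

The wavenumbers are k₁ = √(2mE)/ℏ = 7.777 on the left and k₂ = √(2m(E − V₀))/ℏ = 4.637 on the right.
Continuity of ψ and ψ′ at the step yields the reflection amplitude r = (k₁ − k₂)/(k₁ + k₂) = 0.2529; thus R = |r|² = 0.06396, T = 0.9360.

T = 0.936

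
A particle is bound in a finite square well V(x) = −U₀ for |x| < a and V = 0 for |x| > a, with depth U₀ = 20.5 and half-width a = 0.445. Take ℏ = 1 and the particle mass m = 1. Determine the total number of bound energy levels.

N = 2

Define the well-strength parameter z₀ = (a/ℏ)√(2mU₀) = 0.445 × √(2·1·20.5) = 2.849.
A new bound state (alternating even/odd) appears each time z₀ passes a multiple of π/2, so N = ⌊2z₀/π⌋ + 1 = ⌊1.814⌋ + 1 = 2.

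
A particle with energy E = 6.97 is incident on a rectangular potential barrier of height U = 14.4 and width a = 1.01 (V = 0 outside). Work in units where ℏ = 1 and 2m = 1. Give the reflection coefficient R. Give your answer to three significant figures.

R = 0.984

Since E < U the interior solution is evanescent with decay constant κ = √(2m(U − E))/ℏ = 2.726.
κa = 2.753, sinh(κa) = 7.813.
The exact tunnelling result is T⁻¹ = 1 + U² sinh²(κa) / [4E(U − E)] = 62.11, so T = 0.0161.
R = 1 − T = 0.984.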